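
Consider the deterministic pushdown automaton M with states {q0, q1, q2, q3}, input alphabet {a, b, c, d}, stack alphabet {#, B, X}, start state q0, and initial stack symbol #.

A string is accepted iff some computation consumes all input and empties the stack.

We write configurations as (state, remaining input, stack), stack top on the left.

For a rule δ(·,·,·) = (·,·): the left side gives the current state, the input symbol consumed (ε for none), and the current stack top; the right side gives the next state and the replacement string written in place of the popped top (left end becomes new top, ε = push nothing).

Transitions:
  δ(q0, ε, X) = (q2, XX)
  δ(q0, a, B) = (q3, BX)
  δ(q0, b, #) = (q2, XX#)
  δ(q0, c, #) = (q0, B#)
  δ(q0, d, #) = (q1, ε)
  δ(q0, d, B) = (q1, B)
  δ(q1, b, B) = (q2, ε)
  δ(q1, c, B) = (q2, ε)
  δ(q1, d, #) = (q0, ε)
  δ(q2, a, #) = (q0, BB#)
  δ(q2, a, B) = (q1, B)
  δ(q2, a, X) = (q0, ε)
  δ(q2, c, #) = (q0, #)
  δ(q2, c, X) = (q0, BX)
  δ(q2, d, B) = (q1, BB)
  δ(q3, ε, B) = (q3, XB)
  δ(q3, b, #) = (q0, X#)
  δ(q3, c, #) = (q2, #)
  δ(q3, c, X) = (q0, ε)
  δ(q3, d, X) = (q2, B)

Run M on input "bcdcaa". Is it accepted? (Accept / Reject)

Reject

(q0, bcdcaa, #)
  read b, top #: go to q2, push XX# → (q2, cdcaa, XX#)
  read c, top X: go to q0, push BX → (q0, dcaa, BXX#)
  read d, top B: go to q1, push B → (q1, caa, BXX#)
  read c, top B: go to q2, push ε → (q2, aa, XX#)
  read a, top X: go to q0, push ε → (q0, a, X#)
  ε-move, top X: go to q2, push XX → (q2, a, XX#)
  read a, top X: go to q0, push ε → (q0, ε, X#)
  ε-move, top X: go to q2, push XX → (q2, ε, XX#)
All input consumed; stack is XX#, not empty, and no further ε-move applies.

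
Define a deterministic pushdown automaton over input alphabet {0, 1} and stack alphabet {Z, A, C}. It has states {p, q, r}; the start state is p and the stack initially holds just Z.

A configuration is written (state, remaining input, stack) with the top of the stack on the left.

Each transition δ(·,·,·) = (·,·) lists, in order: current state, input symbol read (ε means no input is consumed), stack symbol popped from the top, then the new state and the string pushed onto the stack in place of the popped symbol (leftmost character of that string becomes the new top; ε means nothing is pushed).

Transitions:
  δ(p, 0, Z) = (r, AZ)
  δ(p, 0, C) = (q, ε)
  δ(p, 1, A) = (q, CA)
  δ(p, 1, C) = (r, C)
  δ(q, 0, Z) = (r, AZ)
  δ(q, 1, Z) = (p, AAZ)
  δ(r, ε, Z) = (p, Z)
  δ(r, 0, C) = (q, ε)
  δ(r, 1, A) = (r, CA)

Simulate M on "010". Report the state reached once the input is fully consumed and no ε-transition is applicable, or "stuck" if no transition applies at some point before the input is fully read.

q

(p, 010, Z)
  read 0, top Z: go to r, push AZ → (r, 10, AZ)
  read 1, top A: go to r, push CA → (r, 0, CAZ)
  read 0, top C: go to q, push ε → (q, ε, AZ)
All input consumed; M is in state q.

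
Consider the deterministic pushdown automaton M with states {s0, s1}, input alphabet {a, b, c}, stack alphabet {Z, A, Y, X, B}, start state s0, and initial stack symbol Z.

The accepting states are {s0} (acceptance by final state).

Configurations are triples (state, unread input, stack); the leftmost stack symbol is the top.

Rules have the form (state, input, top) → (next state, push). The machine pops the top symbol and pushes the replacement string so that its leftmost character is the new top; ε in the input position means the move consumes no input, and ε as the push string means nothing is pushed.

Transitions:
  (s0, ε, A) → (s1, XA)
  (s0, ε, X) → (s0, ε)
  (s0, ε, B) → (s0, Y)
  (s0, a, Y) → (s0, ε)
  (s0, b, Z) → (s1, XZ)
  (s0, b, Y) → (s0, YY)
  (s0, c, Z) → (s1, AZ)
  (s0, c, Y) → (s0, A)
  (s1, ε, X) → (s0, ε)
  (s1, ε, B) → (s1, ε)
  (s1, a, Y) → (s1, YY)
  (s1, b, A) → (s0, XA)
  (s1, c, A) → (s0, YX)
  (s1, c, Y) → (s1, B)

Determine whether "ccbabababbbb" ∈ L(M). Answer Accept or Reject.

Accept

(s0, ccbabababbbb, Z)
  read c, top Z: go to s1, push AZ → (s1, cbabababbbb, AZ)
  read c, top A: go to s0, push YX → (s0, babababbbb, YXZ)
  read b, top Y: go to s0, push YY → (s0, abababbbb, YYXZ)
  read a, top Y: go to s0, push ε → (s0, bababbbb, YXZ)
  read b, top Y: go to s0, push YY → (s0, ababbbb, YYXZ)
  read a, top Y: go to s0, push ε → (s0, babbbb, YXZ)
  read b, top Y: go to s0, push YY → (s0, abbbb, YYXZ)
  read a, top Y: go to s0, push ε → (s0, bbbb, YXZ)
  read b, top Y: go to s0, push YY → (s0, bbb, YYXZ)
  read b, top Y: go to s0, push YY → (s0, bb, YYYXZ)
  read b, top Y: go to s0, push YY → (s0, b, YYYYXZ)
  read b, top Y: go to s0, push YY → (s0, ε, YYYYYXZ)
All input consumed; state s0 ∈ F.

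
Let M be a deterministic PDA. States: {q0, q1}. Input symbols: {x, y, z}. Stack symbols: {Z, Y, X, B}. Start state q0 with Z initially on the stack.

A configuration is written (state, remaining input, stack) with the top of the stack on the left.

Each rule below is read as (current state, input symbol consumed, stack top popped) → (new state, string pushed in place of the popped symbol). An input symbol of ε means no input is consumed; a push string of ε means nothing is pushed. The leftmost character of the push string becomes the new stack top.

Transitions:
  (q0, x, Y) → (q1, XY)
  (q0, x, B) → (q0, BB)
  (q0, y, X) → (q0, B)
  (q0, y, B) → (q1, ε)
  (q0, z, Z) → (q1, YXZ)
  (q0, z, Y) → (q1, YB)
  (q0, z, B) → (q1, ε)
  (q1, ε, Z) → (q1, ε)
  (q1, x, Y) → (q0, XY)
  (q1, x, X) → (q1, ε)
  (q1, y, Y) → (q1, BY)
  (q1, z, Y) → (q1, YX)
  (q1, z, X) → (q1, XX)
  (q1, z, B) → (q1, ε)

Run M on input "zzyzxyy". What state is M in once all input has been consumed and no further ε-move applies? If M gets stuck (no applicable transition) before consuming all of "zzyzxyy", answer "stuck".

(q0, zzyzxyy, Z)
  read z, top Z: go to q1, push YXZ → (q1, zyzxyy, YXZ)
  read z, top Y: go to q1, push YX → (q1, yzxyy, YXXZ)
  read y, top Y: go to q1, push BY → (q1, zxyy, BYXXZ)
  read z, top B: go to q1, push ε → (q1, xyy, YXXZ)
  read x, top Y: go to q0, push XY → (q0, yy, XYXXZ)
  read y, top X: go to q0, push B → (q0, y, BYXXZ)
  read y, top B: go to q1, push ε → (q1, ε, YXXZ)
All input consumed; M is in state q1.

q1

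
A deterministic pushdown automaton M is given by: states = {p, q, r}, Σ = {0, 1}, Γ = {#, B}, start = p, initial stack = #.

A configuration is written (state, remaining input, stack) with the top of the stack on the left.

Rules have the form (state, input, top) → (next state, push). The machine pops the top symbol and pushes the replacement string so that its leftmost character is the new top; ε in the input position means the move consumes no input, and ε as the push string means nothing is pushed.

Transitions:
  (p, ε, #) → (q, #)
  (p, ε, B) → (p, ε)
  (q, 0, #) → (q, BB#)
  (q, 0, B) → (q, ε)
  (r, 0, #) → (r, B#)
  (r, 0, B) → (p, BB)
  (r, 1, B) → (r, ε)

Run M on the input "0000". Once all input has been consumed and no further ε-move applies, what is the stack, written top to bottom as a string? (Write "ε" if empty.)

BB#

(p, 0000, #)
  ε-move, top #: go to q, push # → (q, 0000, #)
  read 0, top #: go to q, push BB# → (q, 000, BB#)
  read 0, top B: go to q, push ε → (q, 00, B#)
  read 0, top B: go to q, push ε → (q, 0, #)
  read 0, top #: go to q, push BB# → (q, ε, BB#)
All input consumed in state q with stack BB#.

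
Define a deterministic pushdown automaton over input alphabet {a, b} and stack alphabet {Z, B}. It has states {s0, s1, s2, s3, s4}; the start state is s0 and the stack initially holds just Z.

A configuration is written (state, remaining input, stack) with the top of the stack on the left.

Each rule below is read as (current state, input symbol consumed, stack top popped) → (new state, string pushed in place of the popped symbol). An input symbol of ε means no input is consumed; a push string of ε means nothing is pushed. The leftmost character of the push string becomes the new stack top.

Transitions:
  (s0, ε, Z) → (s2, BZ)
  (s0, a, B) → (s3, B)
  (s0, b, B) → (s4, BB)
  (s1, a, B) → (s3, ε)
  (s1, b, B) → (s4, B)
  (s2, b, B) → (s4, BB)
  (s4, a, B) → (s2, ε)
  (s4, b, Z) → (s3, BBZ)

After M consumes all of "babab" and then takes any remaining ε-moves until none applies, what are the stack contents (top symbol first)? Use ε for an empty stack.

(s0, babab, Z) ⊢ (s2, babab, BZ) ⊢ (s4, abab, BBZ) ⊢ (s2, bab, BZ) ⊢ (s4, ab, BBZ) ⊢ (s2, b, BZ) ⊢ (s4, ε, BBZ)
All input consumed in state s4 with stack BBZ.

BBZ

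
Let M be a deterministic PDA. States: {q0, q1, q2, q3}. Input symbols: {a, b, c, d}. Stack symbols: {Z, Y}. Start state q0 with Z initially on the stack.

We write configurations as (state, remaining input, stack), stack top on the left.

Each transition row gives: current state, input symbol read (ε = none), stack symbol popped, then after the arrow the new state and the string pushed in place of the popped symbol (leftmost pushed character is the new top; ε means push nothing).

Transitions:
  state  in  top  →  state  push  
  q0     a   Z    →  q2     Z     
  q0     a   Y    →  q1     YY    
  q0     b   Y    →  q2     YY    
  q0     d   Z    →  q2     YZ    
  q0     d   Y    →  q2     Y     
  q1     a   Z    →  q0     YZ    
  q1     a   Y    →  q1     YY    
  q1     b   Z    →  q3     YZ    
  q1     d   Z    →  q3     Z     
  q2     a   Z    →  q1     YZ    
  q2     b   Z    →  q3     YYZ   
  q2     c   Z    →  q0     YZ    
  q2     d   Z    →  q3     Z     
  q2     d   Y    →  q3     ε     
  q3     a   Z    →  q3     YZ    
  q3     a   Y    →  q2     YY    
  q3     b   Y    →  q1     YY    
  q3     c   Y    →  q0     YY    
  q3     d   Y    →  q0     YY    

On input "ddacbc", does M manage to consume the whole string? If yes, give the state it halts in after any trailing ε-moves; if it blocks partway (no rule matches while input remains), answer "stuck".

stuck

(q0, ddacbc, Z)
  read d, top Z: go to q2, push YZ → (q2, dacbc, YZ)
  read d, top Y: go to q3, push ε → (q3, acbc, Z)
  read a, top Z: go to q3, push YZ → (q3, cbc, YZ)
  read c, top Y: go to q0, push YY → (q0, bc, YYZ)
  read b, top Y: go to q2, push YY → (q2, c, YYYZ)
No transition for (q2, c, top Y); M blocks with input c remaining.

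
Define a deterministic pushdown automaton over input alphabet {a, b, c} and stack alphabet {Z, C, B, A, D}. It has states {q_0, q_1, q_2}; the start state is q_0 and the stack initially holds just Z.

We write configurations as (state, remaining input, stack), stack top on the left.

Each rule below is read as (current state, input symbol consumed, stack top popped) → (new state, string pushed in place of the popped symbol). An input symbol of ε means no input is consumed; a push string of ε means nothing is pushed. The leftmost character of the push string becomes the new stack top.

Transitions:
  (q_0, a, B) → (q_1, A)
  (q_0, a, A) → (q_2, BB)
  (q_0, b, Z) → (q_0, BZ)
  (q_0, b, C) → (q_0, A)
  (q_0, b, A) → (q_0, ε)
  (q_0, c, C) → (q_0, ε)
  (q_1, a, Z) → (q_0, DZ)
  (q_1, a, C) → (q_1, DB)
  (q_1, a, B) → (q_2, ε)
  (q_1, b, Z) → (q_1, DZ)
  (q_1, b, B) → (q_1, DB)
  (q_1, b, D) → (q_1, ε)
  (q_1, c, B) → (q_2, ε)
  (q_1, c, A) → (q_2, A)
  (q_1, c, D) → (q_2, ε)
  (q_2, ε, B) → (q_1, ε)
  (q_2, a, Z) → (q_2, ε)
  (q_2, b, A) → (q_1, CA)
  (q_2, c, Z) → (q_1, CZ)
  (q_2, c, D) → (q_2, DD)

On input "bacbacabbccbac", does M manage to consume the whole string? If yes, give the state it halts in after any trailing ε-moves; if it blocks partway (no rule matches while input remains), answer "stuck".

(q_0, bacbacabbccbac, Z) ⊢ (q_0, acbacabbccbac, BZ) ⊢ (q_1, cbacabbccbac, AZ) ⊢ (q_2, bacabbccbac, AZ) ⊢ (q_1, acabbccbac, CAZ) ⊢ (q_1, cabbccbac, DBAZ) ⊢ (q_2, abbccbac, BAZ) ⊢ (q_1, abbccbac, AZ)
No transition for (q_1, a, top A); M blocks with input abbccbac remaining.

stuck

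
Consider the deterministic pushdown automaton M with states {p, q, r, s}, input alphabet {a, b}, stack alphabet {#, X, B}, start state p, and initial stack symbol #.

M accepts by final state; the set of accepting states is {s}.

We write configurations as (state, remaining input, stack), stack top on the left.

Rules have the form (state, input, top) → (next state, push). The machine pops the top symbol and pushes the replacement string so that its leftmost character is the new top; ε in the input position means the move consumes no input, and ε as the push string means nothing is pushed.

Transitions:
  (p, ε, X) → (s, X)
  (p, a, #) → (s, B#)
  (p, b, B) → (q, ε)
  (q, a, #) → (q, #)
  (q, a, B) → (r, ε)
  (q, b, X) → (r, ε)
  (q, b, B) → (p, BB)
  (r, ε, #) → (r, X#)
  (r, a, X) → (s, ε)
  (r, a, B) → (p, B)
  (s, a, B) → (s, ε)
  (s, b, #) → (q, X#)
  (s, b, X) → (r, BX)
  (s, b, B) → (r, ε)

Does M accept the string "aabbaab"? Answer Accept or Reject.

(p, aabbaab, #) ⊢ (s, abbaab, B#) ⊢ (s, bbaab, #) ⊢ (q, baab, X#) ⊢ (r, aab, #) ⊢ (r, aab, X#) ⊢ (s, ab, #)
No transition applies at (s, ab, #); input not fully consumed.

Reject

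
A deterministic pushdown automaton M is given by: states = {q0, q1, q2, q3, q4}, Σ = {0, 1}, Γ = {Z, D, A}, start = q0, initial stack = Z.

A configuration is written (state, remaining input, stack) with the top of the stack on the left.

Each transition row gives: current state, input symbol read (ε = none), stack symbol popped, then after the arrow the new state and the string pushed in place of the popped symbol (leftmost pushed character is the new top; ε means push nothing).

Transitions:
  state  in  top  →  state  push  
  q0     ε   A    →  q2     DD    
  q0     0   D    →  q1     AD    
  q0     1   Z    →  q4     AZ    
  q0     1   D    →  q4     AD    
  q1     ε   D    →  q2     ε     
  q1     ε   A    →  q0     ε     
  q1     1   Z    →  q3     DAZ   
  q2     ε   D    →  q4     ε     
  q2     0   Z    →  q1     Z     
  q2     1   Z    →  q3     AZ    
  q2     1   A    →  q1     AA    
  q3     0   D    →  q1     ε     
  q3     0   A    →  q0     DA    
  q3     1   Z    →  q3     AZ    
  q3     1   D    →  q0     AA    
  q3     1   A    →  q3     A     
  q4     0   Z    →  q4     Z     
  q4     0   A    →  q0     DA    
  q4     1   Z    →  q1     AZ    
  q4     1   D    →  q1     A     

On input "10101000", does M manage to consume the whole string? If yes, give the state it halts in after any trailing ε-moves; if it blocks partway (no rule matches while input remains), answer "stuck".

q0

(q0, 10101000, Z) ⊢ (q4, 0101000, AZ) ⊢ (q0, 101000, DAZ) ⊢ (q4, 01000, ADAZ) ⊢ (q0, 1000, DADAZ) ⊢ (q4, 000, ADADAZ) ⊢ (q0, 00, DADADAZ) ⊢ (q1, 0, ADADADAZ) ⊢ (q0, 0, DADADAZ) ⊢ (q1, ε, ADADADAZ) ⊢ (q0, ε, DADADAZ)
All input consumed; M is in state q0.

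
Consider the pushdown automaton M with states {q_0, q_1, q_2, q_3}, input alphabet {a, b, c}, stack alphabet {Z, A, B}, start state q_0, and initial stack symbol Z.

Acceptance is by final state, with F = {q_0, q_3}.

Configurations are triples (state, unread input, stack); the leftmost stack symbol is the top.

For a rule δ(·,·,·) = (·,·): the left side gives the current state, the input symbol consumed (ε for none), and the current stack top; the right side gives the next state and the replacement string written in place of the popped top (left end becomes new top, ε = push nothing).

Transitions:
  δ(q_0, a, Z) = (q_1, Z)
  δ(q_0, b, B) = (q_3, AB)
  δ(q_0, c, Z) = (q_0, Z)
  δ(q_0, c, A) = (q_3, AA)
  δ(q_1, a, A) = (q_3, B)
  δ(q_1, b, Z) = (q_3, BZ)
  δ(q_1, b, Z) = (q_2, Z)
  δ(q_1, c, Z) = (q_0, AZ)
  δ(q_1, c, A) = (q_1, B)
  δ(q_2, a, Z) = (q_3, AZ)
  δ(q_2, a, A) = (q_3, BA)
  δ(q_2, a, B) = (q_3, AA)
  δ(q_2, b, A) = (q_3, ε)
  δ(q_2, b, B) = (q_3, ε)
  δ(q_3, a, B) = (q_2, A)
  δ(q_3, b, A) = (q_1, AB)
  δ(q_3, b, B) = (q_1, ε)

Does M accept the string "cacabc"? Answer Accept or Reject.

Reject

No computation consumes all input and reaches a final state.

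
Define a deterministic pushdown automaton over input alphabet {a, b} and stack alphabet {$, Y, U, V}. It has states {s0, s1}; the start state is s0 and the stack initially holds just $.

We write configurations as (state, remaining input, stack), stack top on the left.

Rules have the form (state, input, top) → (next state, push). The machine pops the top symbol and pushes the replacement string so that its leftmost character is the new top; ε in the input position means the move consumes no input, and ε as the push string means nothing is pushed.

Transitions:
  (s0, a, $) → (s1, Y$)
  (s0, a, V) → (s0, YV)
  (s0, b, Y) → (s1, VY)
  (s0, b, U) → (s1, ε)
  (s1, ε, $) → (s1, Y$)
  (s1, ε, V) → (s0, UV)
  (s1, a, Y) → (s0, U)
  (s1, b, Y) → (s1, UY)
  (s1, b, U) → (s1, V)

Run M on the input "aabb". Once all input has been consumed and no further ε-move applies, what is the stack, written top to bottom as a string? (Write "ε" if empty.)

(s0, aabb, $)
  read a, top $: go to s1, push Y$ → (s1, abb, Y$)
  read a, top Y: go to s0, push U → (s0, bb, U$)
  read b, top U: go to s1, push ε → (s1, b, $)
  ε-move, top $: go to s1, push Y$ → (s1, b, Y$)
  read b, top Y: go to s1, push UY → (s1, ε, UY$)
All input consumed in state s1 with stack UY$.

UY$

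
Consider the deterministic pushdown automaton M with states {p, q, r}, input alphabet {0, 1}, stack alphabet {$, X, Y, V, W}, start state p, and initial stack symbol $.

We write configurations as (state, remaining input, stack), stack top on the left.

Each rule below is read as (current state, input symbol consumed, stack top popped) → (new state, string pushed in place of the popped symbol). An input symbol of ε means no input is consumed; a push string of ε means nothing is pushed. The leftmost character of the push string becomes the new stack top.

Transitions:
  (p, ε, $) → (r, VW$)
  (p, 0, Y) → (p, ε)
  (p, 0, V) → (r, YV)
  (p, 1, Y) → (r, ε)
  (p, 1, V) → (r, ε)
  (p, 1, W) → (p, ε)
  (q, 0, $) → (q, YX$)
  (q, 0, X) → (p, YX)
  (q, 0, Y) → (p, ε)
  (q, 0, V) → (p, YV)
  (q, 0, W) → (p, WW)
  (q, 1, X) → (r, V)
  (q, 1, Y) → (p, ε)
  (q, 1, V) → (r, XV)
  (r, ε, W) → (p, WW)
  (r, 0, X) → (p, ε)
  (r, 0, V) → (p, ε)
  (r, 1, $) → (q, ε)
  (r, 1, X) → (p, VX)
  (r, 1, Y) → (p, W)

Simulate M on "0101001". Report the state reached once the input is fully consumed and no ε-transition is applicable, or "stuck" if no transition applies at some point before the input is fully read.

(p, 0101001, $)
  ε-move, top $: go to r, push VW$ → (r, 0101001, VW$)
  read 0, top V: go to p, push ε → (p, 101001, W$)
  read 1, top W: go to p, push ε → (p, 01001, $)
  ε-move, top $: go to r, push VW$ → (r, 01001, VW$)
  read 0, top V: go to p, push ε → (p, 1001, W$)
  read 1, top W: go to p, push ε → (p, 001, $)
  ε-move, top $: go to r, push VW$ → (r, 001, VW$)
  read 0, top V: go to p, push ε → (p, 01, W$)
No transition for (p, 0, top W); M blocks with input 01 remaining.

stuck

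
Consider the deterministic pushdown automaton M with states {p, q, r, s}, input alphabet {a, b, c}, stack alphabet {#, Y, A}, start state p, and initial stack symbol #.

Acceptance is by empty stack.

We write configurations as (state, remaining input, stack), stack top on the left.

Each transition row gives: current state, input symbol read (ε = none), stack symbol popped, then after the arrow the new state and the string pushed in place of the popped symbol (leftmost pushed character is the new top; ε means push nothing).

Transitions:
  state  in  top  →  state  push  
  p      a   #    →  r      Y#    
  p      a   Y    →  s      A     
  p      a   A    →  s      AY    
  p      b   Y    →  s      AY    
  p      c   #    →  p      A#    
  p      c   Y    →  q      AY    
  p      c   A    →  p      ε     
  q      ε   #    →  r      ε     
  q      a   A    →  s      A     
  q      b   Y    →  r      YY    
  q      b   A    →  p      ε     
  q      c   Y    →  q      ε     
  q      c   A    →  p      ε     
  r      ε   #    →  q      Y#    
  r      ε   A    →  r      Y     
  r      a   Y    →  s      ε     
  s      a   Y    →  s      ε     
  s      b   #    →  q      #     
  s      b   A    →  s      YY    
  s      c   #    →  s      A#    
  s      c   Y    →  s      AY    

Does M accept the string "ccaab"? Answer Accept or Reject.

(p, ccaab, #)
  read c, top #: go to p, push A# → (p, caab, A#)
  read c, top A: go to p, push ε → (p, aab, #)
  read a, top #: go to r, push Y# → (r, ab, Y#)
  read a, top Y: go to s, push ε → (s, b, #)
  read b, top #: go to q, push # → (q, ε, #)
  ε-move, top #: go to r, push ε → (r, ε, ε)
All input consumed and the stack is empty.

Accept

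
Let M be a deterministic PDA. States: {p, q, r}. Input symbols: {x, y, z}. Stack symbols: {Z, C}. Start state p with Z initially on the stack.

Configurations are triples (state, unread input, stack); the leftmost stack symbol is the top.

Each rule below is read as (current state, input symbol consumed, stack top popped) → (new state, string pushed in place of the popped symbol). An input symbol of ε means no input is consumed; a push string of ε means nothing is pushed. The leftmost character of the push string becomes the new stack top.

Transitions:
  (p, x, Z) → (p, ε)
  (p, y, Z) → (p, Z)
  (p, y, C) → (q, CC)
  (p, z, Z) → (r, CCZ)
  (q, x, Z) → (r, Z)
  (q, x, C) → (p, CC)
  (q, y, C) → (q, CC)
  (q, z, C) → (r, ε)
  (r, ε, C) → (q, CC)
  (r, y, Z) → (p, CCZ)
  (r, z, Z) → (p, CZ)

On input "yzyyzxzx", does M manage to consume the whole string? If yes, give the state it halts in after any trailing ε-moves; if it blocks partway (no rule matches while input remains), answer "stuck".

(p, yzyyzxzx, Z)
  read y, top Z: go to p, push Z → (p, zyyzxzx, Z)
  read z, top Z: go to r, push CCZ → (r, yyzxzx, CCZ)
  ε-move, top C: go to q, push CC → (q, yyzxzx, CCCZ)
  read y, top C: go to q, push CC → (q, yzxzx, CCCCZ)
  read y, top C: go to q, push CC → (q, zxzx, CCCCCZ)
  read z, top C: go to r, push ε → (r, xzx, CCCCZ)
  ε-move, top C: go to q, push CC → (q, xzx, CCCCCZ)
  read x, top C: go to p, push CC → (p, zx, CCCCCCZ)
No transition for (p, z, top C); M blocks with input zx remaining.

stuck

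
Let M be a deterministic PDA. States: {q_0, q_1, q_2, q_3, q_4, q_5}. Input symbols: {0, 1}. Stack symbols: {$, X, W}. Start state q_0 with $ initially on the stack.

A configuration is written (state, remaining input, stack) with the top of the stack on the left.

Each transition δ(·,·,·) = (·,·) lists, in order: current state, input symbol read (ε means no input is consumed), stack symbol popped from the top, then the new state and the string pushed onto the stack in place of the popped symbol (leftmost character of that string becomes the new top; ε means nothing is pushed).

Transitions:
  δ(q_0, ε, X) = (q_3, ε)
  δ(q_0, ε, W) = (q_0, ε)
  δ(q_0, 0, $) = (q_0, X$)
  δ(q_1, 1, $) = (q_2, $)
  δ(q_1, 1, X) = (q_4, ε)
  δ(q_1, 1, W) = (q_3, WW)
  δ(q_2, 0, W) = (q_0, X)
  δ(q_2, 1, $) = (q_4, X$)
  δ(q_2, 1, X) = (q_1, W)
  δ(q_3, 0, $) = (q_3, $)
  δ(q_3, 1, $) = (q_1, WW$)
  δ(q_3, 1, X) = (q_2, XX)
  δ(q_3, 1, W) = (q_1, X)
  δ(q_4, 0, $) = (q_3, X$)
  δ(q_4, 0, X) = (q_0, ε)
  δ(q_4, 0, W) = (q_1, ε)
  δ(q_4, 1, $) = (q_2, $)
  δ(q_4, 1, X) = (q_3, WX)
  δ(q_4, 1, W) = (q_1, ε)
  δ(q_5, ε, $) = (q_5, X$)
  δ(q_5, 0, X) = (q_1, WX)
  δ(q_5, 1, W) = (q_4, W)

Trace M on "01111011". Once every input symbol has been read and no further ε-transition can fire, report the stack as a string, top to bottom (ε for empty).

XW$

(q_0, 01111011, $) ⊢ (q_0, 1111011, X$) ⊢ (q_3, 1111011, $) ⊢ (q_1, 111011, WW$) ⊢ (q_3, 11011, WWW$) ⊢ (q_1, 1011, XWW$) ⊢ (q_4, 011, WW$) ⊢ (q_1, 11, W$) ⊢ (q_3, 1, WW$) ⊢ (q_1, ε, XW$)
All input consumed in state q_1 with stack XW$.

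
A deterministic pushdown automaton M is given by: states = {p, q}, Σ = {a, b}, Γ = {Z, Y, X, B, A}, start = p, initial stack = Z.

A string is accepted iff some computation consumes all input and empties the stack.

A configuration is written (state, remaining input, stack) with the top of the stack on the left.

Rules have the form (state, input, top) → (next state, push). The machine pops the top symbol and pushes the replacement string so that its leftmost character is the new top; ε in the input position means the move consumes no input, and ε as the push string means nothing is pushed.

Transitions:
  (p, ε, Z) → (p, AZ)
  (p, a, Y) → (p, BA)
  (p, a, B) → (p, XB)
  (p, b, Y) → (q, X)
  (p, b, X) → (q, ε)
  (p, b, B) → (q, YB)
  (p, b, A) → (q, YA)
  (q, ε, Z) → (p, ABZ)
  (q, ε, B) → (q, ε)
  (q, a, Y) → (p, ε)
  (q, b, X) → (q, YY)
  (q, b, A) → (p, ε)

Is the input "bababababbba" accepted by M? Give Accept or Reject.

(p, bababababbba, Z)
  ε-move, top Z: go to p, push AZ → (p, bababababbba, AZ)
  read b, top A: go to q, push YA → (q, ababababbba, YAZ)
  read a, top Y: go to p, push ε → (p, babababbba, AZ)
  read b, top A: go to q, push YA → (q, abababbba, YAZ)
  read a, top Y: go to p, push ε → (p, bababbba, AZ)
  read b, top A: go to q, push YA → (q, ababbba, YAZ)
  read a, top Y: go to p, push ε → (p, babbba, AZ)
  read b, top A: go to q, push YA → (q, abbba, YAZ)
  read a, top Y: go to p, push ε → (p, bbba, AZ)
  read b, top A: go to q, push YA → (q, bba, YAZ)
No transition applies at (q, bba, YAZ); input not fully consumed.

Reject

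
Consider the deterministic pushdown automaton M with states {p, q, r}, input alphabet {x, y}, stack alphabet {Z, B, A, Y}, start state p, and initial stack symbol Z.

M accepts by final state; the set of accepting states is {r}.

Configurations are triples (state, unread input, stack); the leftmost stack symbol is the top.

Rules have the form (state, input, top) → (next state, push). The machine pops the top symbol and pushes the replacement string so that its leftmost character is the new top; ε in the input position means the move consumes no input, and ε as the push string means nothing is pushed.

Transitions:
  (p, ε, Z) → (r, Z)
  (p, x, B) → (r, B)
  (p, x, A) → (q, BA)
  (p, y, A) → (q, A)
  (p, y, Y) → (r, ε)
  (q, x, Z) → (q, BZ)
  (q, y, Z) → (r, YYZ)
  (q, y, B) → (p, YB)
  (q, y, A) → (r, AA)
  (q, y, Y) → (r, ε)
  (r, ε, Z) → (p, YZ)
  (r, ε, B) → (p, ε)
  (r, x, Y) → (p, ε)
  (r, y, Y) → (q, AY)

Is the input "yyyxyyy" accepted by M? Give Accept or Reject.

(p, yyyxyyy, Z)
  ε-move, top Z: go to r, push Z → (r, yyyxyyy, Z)
  ε-move, top Z: go to p, push YZ → (p, yyyxyyy, YZ)
  read y, top Y: go to r, push ε → (r, yyxyyy, Z)
  ε-move, top Z: go to p, push YZ → (p, yyxyyy, YZ)
  read y, top Y: go to r, push ε → (r, yxyyy, Z)
  ε-move, top Z: go to p, push YZ → (p, yxyyy, YZ)
  read y, top Y: go to r, push ε → (r, xyyy, Z)
  ε-move, top Z: go to p, push YZ → (p, xyyy, YZ)
No transition applies at (p, xyyy, YZ); input not fully consumed.

Reject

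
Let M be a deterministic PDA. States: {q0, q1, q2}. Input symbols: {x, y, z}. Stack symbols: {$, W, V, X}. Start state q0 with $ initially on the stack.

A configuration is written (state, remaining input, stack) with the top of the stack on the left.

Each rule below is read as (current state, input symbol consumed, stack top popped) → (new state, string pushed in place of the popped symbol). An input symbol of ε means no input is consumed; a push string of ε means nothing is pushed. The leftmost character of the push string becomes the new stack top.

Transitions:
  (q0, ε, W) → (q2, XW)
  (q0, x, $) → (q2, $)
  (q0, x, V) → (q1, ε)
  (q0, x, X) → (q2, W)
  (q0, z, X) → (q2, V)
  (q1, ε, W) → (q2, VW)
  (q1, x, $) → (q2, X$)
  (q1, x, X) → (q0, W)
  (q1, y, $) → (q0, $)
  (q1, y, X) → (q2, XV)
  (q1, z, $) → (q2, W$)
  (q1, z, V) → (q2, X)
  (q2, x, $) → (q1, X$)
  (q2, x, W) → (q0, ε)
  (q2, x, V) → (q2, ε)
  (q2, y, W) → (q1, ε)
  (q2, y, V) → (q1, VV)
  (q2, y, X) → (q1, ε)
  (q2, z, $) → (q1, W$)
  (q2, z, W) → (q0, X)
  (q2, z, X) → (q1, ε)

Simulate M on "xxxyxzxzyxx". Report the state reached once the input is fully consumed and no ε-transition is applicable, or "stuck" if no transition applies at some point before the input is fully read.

(q0, xxxyxzxzyxx, $)
  read x, top $: go to q2, push $ → (q2, xxyxzxzyxx, $)
  read x, top $: go to q1, push X$ → (q1, xyxzxzyxx, X$)
  read x, top X: go to q0, push W → (q0, yxzxzyxx, W$)
  ε-move, top W: go to q2, push XW → (q2, yxzxzyxx, XW$)
  read y, top X: go to q1, push ε → (q1, xzxzyxx, W$)
  ε-move, top W: go to q2, push VW → (q2, xzxzyxx, VW$)
  read x, top V: go to q2, push ε → (q2, zxzyxx, W$)
  read z, top W: go to q0, push X → (q0, xzyxx, X$)
  read x, top X: go to q2, push W → (q2, zyxx, W$)
  read z, top W: go to q0, push X → (q0, yxx, X$)
No transition for (q0, y, top X); M blocks with input yxx remaining.

stuck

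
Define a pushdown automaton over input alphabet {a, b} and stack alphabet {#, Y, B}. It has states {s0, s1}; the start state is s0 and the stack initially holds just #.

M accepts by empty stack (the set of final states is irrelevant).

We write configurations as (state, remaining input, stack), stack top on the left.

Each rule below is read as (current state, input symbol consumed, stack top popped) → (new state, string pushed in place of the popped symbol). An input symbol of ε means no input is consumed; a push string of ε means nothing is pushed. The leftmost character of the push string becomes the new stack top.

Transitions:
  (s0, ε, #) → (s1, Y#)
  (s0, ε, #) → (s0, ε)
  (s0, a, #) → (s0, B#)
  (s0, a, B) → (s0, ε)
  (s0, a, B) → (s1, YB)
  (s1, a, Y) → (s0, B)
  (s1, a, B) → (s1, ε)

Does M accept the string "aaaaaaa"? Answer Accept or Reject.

One accepting computation: (s0, aaaaaaa, #) ⊢ (s0, aaaaaa, B#) ⊢ (s0, aaaaa, #) ⊢ (s0, aaaa, B#) ⊢ (s1, aaa, YB#) ⊢ (s0, aa, BB#) ⊢ (s0, a, B#) ⊢ (s0, ε, #) ⊢ (s0, ε, ε)
All input consumed and the stack is empty.

Accept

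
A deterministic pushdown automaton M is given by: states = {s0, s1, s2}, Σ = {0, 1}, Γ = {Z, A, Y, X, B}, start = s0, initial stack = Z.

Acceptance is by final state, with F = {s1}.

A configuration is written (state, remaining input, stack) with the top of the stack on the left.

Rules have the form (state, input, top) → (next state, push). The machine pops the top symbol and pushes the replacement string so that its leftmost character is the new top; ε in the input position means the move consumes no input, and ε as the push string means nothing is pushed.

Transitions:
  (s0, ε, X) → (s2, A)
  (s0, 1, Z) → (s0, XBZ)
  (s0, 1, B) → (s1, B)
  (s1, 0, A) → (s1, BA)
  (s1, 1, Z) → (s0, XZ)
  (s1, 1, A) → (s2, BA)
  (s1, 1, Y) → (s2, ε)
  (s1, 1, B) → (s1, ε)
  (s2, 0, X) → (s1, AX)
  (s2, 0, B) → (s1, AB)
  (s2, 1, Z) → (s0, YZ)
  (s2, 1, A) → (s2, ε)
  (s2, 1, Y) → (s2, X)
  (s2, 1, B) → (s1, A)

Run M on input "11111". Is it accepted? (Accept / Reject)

(s0, 11111, Z)
  read 1, top Z: go to s0, push XBZ → (s0, 1111, XBZ)
  ε-move, top X: go to s2, push A → (s2, 1111, ABZ)
  read 1, top A: go to s2, push ε → (s2, 111, BZ)
  read 1, top B: go to s1, push A → (s1, 11, AZ)
  read 1, top A: go to s2, push BA → (s2, 1, BAZ)
  read 1, top B: go to s1, push A → (s1, ε, AAZ)
All input consumed; state s1 ∈ F.

Accept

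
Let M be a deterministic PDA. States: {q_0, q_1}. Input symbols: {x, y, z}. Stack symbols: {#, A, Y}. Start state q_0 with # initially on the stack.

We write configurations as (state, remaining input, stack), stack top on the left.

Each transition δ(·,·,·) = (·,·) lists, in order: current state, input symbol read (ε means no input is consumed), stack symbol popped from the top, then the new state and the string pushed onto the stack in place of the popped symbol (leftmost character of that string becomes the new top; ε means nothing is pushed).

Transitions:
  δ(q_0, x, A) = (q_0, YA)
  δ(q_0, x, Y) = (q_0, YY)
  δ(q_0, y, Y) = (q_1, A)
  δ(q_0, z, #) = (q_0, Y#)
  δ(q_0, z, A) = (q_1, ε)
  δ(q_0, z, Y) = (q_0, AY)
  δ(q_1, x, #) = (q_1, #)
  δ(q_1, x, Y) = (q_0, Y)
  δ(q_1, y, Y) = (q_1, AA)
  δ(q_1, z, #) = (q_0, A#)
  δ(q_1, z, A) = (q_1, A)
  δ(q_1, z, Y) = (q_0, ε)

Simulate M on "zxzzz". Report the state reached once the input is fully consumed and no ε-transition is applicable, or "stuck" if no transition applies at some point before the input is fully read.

q_0

(q_0, zxzzz, #) ⊢ (q_0, xzzz, Y#) ⊢ (q_0, zzz, YY#) ⊢ (q_0, zz, AYY#) ⊢ (q_1, z, YY#) ⊢ (q_0, ε, Y#)
All input consumed; M is in state q_0.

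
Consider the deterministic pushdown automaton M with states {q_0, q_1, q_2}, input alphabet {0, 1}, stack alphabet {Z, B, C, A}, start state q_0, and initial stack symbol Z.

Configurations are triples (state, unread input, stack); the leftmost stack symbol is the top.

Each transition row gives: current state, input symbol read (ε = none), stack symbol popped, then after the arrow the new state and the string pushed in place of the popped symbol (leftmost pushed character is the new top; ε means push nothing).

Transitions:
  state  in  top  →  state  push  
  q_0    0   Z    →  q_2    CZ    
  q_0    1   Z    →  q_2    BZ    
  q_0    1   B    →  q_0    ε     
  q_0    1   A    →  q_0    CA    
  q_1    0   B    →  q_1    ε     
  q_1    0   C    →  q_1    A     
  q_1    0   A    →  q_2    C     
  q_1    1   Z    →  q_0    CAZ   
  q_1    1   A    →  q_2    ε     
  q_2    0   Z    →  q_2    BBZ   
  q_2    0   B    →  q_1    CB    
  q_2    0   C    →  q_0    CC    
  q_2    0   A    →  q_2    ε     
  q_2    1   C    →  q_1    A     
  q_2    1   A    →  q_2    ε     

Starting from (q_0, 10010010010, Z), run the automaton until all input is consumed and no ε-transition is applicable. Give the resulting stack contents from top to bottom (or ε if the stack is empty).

(q_0, 10010010010, Z)
  read 1, top Z: go to q_2, push BZ → (q_2, 0010010010, BZ)
  read 0, top B: go to q_1, push CB → (q_1, 010010010, CBZ)
  read 0, top C: go to q_1, push A → (q_1, 10010010, ABZ)
  read 1, top A: go to q_2, push ε → (q_2, 0010010, BZ)
  read 0, top B: go to q_1, push CB → (q_1, 010010, CBZ)
  read 0, top C: go to q_1, push A → (q_1, 10010, ABZ)
  read 1, top A: go to q_2, push ε → (q_2, 0010, BZ)
  read 0, top B: go to q_1, push CB → (q_1, 010, CBZ)
  read 0, top C: go to q_1, push A → (q_1, 10, ABZ)
  read 1, top A: go to q_2, push ε → (q_2, 0, BZ)
  read 0, top B: go to q_1, push CB → (q_1, ε, CBZ)
All input consumed in state q_1 with stack CBZ.

CBZ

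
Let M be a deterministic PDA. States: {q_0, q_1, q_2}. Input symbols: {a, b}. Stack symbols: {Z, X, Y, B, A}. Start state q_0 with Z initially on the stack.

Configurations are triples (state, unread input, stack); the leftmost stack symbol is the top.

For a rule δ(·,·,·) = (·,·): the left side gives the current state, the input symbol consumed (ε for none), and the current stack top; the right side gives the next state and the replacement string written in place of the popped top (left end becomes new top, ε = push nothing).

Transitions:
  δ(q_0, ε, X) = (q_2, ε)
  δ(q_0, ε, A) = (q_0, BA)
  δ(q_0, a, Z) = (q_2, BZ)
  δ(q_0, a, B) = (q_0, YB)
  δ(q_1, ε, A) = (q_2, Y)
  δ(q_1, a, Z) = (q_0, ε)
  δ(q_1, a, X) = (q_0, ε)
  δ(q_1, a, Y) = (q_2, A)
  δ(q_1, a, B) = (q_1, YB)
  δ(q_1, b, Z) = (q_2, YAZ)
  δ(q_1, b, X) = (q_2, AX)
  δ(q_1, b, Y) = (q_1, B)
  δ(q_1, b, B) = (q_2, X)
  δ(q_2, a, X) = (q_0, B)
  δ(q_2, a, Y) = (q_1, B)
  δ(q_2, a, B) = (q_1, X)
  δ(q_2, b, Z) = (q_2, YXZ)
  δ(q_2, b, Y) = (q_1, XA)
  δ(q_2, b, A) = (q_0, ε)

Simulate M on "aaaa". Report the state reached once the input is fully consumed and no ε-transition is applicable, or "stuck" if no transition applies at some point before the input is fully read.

(q_0, aaaa, Z) ⊢ (q_2, aaa, BZ) ⊢ (q_1, aa, XZ) ⊢ (q_0, a, Z) ⊢ (q_2, ε, BZ)
All input consumed; M is in state q_2.

q_2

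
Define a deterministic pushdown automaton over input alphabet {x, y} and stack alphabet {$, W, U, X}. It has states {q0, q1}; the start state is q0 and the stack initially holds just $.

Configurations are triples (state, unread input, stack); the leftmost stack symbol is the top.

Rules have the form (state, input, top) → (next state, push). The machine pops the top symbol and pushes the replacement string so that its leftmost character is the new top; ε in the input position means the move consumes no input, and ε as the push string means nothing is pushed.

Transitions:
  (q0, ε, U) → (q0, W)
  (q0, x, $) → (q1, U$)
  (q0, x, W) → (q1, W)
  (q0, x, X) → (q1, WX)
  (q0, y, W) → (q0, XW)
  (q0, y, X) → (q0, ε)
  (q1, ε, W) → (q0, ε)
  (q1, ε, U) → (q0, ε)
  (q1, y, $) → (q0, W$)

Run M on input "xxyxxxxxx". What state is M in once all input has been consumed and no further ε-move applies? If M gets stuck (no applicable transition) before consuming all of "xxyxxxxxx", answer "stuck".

(q0, xxyxxxxxx, $) ⊢ (q1, xyxxxxxx, U$) ⊢ (q0, xyxxxxxx, $) ⊢ (q1, yxxxxxx, U$) ⊢ (q0, yxxxxxx, $)
No transition for (q0, y, top $); M blocks with input yxxxxxx remaining.

stuck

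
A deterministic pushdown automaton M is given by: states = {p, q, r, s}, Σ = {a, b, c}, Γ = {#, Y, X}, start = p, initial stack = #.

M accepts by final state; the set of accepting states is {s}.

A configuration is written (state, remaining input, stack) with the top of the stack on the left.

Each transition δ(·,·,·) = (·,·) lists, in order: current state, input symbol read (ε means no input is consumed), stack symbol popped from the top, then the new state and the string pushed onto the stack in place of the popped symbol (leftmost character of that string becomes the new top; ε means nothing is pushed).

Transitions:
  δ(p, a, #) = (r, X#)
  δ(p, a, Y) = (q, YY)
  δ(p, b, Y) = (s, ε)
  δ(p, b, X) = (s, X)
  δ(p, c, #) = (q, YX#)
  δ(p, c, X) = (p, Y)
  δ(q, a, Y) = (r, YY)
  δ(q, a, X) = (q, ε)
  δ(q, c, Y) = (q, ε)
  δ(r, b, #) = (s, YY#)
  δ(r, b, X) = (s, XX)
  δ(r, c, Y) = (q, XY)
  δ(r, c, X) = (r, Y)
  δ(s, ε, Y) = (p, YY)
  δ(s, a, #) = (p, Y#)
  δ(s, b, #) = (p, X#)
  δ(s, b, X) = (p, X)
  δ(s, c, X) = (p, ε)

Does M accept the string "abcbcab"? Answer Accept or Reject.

Accept

(p, abcbcab, #)
  read a, top #: go to r, push X# → (r, bcbcab, X#)
  read b, top X: go to s, push XX → (s, cbcab, XX#)
  read c, top X: go to p, push ε → (p, bcab, X#)
  read b, top X: go to s, push X → (s, cab, X#)
  read c, top X: go to p, push ε → (p, ab, #)
  read a, top #: go to r, push X# → (r, b, X#)
  read b, top X: go to s, push XX → (s, ε, XX#)
All input consumed; state s ∈ F.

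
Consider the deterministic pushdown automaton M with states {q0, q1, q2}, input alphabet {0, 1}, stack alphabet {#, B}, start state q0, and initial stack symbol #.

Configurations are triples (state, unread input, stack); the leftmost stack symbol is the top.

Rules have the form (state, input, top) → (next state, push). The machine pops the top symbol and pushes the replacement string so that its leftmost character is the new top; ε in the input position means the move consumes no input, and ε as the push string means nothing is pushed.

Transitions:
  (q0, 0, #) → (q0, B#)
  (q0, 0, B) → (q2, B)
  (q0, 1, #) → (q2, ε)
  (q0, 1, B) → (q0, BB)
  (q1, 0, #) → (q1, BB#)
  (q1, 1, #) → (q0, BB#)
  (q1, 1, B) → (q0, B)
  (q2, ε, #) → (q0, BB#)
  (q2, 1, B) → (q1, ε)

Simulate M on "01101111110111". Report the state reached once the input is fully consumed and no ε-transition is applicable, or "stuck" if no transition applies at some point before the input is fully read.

(q0, 01101111110111, #)
  read 0, top #: go to q0, push B# → (q0, 1101111110111, B#)
  read 1, top B: go to q0, push BB → (q0, 101111110111, BB#)
  read 1, top B: go to q0, push BB → (q0, 01111110111, BBB#)
  read 0, top B: go to q2, push B → (q2, 1111110111, BBB#)
  read 1, top B: go to q1, push ε → (q1, 111110111, BB#)
  read 1, top B: go to q0, push B → (q0, 11110111, BB#)
  read 1, top B: go to q0, push BB → (q0, 1110111, BBB#)
  read 1, top B: go to q0, push BB → (q0, 110111, BBBB#)
  read 1, top B: go to q0, push BB → (q0, 10111, BBBBB#)
  read 1, top B: go to q0, push BB → (q0, 0111, BBBBBB#)
  read 0, top B: go to q2, push B → (q2, 111, BBBBBB#)
  read 1, top B: go to q1, push ε → (q1, 11, BBBBB#)
  read 1, top B: go to q0, push B → (q0, 1, BBBBB#)
  read 1, top B: go to q0, push BB → (q0, ε, BBBBBB#)
All input consumed; M is in state q0.

q0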